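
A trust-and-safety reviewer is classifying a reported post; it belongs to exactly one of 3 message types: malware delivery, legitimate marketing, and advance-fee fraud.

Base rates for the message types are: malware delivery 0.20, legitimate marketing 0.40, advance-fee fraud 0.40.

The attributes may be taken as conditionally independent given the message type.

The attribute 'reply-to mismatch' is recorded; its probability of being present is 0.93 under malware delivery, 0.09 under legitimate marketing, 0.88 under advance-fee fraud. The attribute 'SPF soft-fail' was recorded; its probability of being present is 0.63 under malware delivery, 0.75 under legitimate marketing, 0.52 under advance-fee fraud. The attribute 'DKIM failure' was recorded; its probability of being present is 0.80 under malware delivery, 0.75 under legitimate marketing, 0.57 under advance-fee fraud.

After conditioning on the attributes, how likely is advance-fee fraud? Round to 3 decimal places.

For each hypothesis, the unnormalized posterior weight is prior × product of the attribute likelihoods:
  malware delivery: 0.20 × 0.93 × 0.63 × 0.80 = 0.093744
  legitimate marketing: 0.40 × 0.09 × 0.75 × 0.75 = 0.02025
  advance-fee fraud: 0.40 × 0.88 × 0.52 × 0.57 = 0.10433
Marginal likelihood of the evidence = 0.21833.
P(advance-fee fraud | evidence) = 0.10433 / 0.21833 ≈ 0.478.

0.478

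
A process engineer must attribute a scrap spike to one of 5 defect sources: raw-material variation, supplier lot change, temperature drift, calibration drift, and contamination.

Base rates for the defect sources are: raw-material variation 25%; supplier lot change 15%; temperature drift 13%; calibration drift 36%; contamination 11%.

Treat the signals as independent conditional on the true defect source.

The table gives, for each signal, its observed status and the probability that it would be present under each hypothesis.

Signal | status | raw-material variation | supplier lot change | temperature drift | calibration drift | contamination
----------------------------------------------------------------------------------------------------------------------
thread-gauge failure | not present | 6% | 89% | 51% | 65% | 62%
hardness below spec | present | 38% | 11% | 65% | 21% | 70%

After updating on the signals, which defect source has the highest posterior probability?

raw-material variation

By Bayes' rule with conditional independence, the unnormalized weight for each hypothesis is prior × ∏ likelihoods (using 1 − P(present | H) for each absent signal):
  raw-material variation: 0.25 × (1 − 0.06) × 0.38 = 0.0893
  supplier lot change: 0.15 × (1 − 0.89) × 0.11 = 0.001815
  temperature drift: 0.13 × (1 − 0.51) × 0.65 = 0.041405
  calibration drift: 0.36 × (1 − 0.65) × 0.21 = 0.02646
  contamination: 0.11 × (1 − 0.62) × 0.70 = 0.02926
Normalizing constant Z = 0.0893 + 0.001815 + 0.041405 + 0.02646 + 0.02926 = 0.18824.
P(raw-material variation | evidence) ≈ 0.0893 / 0.18824 ≈ 0.474
P(supplier lot change | evidence) ≈ 0.001815 / 0.18824 ≈ 0.010
P(temperature drift | evidence) ≈ 0.041405 / 0.18824 ≈ 0.220
P(calibration drift | evidence) ≈ 0.02646 / 0.18824 ≈ 0.141
P(contamination | evidence) ≈ 0.02926 / 0.18824 ≈ 0.155
The largest is 0.474, so raw-material variation is most probable.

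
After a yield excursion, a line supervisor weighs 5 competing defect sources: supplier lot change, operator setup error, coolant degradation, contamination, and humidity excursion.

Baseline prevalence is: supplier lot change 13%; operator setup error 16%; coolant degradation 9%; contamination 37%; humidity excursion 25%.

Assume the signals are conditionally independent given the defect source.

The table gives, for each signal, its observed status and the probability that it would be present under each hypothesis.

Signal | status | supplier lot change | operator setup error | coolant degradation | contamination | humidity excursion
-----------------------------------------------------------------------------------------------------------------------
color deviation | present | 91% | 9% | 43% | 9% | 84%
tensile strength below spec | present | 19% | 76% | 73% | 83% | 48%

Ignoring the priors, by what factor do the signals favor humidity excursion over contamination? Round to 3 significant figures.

5.40

Joint likelihood of the signal pattern under each hypothesis:
  humidity excursion: 0.84 × 0.48 = 0.4032
  contamination: 0.09 × 0.83 = 0.0747
Bayes factor = 0.4032 / 0.0747 ≈ 5.40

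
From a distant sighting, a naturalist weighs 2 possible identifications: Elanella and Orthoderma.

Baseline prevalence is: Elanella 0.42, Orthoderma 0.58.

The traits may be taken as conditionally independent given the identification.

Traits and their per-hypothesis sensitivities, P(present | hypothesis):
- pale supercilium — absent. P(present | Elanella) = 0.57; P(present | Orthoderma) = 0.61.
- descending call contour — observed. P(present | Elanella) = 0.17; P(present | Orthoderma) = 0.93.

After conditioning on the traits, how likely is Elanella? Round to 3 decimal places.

0.127

For each hypothesis, the unnormalized posterior weight is prior × product of the trait likelihoods (using 1 − P(present | H) for each absent trait):
  Elanella: 0.42 × (1 − 0.57) × 0.17 = 0.030702
  Orthoderma: 0.58 × (1 − 0.61) × 0.93 = 0.21037
Normalizing constant Z = 0.030702 + 0.21037 = 0.24107.
P(Elanella | evidence) = 0.030702 / 0.24107 ≈ 0.127.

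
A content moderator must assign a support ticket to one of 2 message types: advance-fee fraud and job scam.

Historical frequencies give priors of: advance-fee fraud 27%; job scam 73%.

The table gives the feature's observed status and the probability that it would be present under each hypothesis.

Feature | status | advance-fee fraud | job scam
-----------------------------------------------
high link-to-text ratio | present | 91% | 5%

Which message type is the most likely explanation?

Multiply each prior by the likelihood of the feature:
  advance-fee fraud: 0.27 × 0.91 = 0.2457
  job scam: 0.73 × 0.05 = 0.0365
Normalizing constant Z = 0.2457 + 0.0365 = 0.2822.
P(advance-fee fraud | evidence) ≈ 0.2457 / 0.2822 ≈ 0.871
P(job scam | evidence) ≈ 0.0365 / 0.2822 ≈ 0.129
The largest is 0.871, so advance-fee fraud is most probable.

advance-fee fraud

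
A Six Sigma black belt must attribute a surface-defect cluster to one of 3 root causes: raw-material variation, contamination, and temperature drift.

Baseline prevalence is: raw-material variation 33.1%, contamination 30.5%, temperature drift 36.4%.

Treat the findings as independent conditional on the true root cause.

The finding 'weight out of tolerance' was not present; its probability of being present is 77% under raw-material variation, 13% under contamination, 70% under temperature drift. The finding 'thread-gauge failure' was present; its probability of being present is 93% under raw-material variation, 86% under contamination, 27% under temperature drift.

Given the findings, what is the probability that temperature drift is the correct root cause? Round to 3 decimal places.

0.090

For each hypothesis, the unnormalized posterior weight is prior × product of the finding likelihoods (using 1 − P(present | H) for each absent finding):
  raw-material variation: 0.331 × (1 − 0.77) × 0.93 = 0.070801
  contamination: 0.305 × (1 − 0.13) × 0.86 = 0.2282
  temperature drift: 0.364 × (1 − 0.70) × 0.27 = 0.029484
The unnormalized weights sum to 0.32849.
P(temperature drift | evidence) = 0.029484 / 0.32849 ≈ 0.090.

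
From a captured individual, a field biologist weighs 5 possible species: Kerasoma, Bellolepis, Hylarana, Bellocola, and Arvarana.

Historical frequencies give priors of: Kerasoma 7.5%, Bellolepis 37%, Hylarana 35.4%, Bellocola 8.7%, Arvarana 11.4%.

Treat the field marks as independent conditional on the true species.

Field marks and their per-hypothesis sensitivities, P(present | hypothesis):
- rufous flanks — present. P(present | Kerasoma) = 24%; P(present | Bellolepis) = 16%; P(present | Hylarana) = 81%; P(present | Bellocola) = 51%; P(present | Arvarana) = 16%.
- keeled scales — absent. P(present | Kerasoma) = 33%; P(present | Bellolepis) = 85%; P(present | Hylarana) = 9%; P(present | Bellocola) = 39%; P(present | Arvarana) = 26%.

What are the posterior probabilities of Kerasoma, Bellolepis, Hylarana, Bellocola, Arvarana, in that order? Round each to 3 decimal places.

Multiply each prior by the joint likelihood of the field mark pattern (using 1 − P(present | H) for each absent field mark):
  Kerasoma: 0.075 × 0.24 × (1 − 0.33) = 0.01206
  Bellolepis: 0.370 × 0.16 × (1 − 0.85) = 0.00888
  Hylarana: 0.354 × 0.81 × (1 − 0.09) = 0.26093
  Bellocola: 0.087 × 0.51 × (1 − 0.39) = 0.027066
  Arvarana: 0.114 × 0.16 × (1 − 0.26) = 0.013498
The unnormalized weights sum to 0.32244.
P(Kerasoma | evidence) = 0.01206 / 0.32244 ≈ 0.037
P(Bellolepis | evidence) = 0.00888 / 0.32244 ≈ 0.028
P(Hylarana | evidence) = 0.26093 / 0.32244 ≈ 0.809
P(Bellocola | evidence) = 0.027066 / 0.32244 ≈ 0.084
P(Arvarana | evidence) = 0.013498 / 0.32244 ≈ 0.042

0.037, 0.028, 0.809, 0.084, 0.042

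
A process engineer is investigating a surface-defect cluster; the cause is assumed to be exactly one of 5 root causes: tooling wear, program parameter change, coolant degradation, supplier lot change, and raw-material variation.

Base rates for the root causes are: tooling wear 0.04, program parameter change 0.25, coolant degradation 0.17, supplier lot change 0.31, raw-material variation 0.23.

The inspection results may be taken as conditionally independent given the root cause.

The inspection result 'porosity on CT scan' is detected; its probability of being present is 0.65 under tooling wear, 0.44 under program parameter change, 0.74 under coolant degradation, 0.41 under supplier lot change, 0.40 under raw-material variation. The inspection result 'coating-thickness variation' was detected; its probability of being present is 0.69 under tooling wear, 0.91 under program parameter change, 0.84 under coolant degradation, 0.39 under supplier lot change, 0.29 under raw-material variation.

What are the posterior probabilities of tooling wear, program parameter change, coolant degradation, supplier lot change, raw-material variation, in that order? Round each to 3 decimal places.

0.060, 0.334, 0.352, 0.165, 0.089

For each hypothesis, the unnormalized posterior weight is prior × product of the inspection result likelihoods:
  tooling wear: 0.04 × 0.65 × 0.69 = 0.01794
  program parameter change: 0.25 × 0.44 × 0.91 = 0.1001
  coolant degradation: 0.17 × 0.74 × 0.84 = 0.10567
  supplier lot change: 0.31 × 0.41 × 0.39 = 0.049569
  raw-material variation: 0.23 × 0.40 × 0.29 = 0.02668
The unnormalized weights sum to 0.29996.
P(tooling wear | evidence) = 0.01794 / 0.29996 ≈ 0.060
P(program parameter change | evidence) = 0.1001 / 0.29996 ≈ 0.334
P(coolant degradation | evidence) = 0.10567 / 0.29996 ≈ 0.352
P(supplier lot change | evidence) = 0.049569 / 0.29996 ≈ 0.165
P(raw-material variation | evidence) = 0.02668 / 0.29996 ≈ 0.089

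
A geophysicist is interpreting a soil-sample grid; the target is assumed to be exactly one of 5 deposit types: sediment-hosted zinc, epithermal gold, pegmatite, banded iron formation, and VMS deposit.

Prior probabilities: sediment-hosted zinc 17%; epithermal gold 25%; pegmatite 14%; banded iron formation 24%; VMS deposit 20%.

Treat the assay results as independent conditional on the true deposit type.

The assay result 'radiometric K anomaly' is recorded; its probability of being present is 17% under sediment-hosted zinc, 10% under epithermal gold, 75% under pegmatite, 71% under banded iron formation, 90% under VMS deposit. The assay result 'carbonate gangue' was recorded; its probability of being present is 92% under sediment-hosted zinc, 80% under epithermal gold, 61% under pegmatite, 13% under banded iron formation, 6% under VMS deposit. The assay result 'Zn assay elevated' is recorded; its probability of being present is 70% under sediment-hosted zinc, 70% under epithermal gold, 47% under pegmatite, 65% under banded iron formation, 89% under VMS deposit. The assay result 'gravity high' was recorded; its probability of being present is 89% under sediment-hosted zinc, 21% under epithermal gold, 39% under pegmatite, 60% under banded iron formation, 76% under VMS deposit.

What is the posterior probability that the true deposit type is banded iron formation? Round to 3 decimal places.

For each hypothesis, the unnormalized posterior weight is prior × product of the assay result likelihoods:
  sediment-hosted zinc: 0.17 × 0.17 × 0.92 × 0.70 × 0.89 = 0.016564
  epithermal gold: 0.25 × 0.10 × 0.80 × 0.70 × 0.21 = 0.00294
  pegmatite: 0.14 × 0.75 × 0.61 × 0.47 × 0.39 = 0.01174
  banded iron formation: 0.24 × 0.71 × 0.13 × 0.65 × 0.60 = 0.0086393
  VMS deposit: 0.20 × 0.90 × 0.06 × 0.89 × 0.76 = 0.0073051
The unnormalized weights sum to 0.047189.
P(banded iron formation | evidence) = 0.0086393 / 0.047189 ≈ 0.183.

0.183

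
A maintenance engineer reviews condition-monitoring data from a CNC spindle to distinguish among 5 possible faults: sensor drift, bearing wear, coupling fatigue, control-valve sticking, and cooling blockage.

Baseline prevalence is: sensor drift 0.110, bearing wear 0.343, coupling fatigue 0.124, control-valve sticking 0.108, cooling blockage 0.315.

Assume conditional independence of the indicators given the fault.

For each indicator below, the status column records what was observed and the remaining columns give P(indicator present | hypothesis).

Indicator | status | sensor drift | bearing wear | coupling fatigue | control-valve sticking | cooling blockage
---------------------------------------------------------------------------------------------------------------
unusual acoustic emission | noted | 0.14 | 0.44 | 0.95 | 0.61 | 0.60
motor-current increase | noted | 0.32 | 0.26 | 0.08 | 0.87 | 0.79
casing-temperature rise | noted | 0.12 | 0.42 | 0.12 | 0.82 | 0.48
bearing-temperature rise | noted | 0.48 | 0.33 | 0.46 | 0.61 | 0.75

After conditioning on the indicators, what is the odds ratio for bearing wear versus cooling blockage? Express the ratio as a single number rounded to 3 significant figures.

The normalizing constant cancels in an odds ratio, so compute prior × likelihood for the two hypotheses only:
  bearing wear: 0.343 × 0.44 × 0.26 × 0.42 × 0.33 = 0.0054386
  cooling blockage: 0.315 × 0.60 × 0.79 × 0.48 × 0.75 = 0.053752
Posterior odds = 0.0054386 / 0.053752 ≈ 0.101.

0.101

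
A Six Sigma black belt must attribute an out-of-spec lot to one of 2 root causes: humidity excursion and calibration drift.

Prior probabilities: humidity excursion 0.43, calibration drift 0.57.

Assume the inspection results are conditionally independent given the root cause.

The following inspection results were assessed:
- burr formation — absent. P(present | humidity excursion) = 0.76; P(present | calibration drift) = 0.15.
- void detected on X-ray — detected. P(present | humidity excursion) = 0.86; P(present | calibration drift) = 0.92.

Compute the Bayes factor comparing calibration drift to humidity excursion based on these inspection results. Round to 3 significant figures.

Joint likelihood of the inspection result pattern under each hypothesis (using 1 − P(present | H) for each absent inspection result):
  calibration drift: (1 − 0.15) × 0.92 = 0.782
  humidity excursion: (1 − 0.76) × 0.86 = 0.2064
Bayes factor = 0.782 / 0.2064 ≈ 3.79

3.79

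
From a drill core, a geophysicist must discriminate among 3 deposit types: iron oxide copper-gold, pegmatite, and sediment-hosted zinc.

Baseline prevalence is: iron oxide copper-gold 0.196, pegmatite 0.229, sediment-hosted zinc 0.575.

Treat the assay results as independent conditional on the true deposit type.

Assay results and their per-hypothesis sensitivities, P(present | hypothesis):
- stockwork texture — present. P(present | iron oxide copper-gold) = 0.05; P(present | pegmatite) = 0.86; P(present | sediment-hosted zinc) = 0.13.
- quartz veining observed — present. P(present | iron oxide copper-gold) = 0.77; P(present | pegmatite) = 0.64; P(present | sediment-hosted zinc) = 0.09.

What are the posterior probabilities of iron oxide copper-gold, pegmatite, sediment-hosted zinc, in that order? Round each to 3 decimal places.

0.054, 0.898, 0.048

Multiply each prior by the joint likelihood of the assay result pattern:
  iron oxide copper-gold: 0.196 × 0.05 × 0.77 = 0.007546
  pegmatite: 0.229 × 0.86 × 0.64 = 0.12604
  sediment-hosted zinc: 0.575 × 0.13 × 0.09 = 0.0067275
Normalizing constant Z = 0.007546 + 0.12604 + 0.0067275 = 0.14032.
P(iron oxide copper-gold | evidence) = 0.007546 / 0.14032 ≈ 0.054
P(pegmatite | evidence) = 0.12604 / 0.14032 ≈ 0.898
P(sediment-hosted zinc | evidence) = 0.0067275 / 0.14032 ≈ 0.048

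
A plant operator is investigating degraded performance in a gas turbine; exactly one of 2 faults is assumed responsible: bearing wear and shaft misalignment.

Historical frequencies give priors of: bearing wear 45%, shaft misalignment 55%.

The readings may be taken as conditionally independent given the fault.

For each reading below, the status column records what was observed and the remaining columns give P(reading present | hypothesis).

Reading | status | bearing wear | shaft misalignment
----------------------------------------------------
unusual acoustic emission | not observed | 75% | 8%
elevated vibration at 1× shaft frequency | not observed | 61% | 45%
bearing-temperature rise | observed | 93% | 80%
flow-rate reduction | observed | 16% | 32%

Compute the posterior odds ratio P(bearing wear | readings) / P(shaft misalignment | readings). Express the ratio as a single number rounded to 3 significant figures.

0.0916

Unnormalized posterior weight (prior times the reading likelihoods) for each of the two hypotheses (using 1 − P(present | H) for each absent reading):
  bearing wear: 0.45 × (1 − 0.75) × (1 − 0.61) × 0.93 × 0.16 = 0.0065286
  shaft misalignment: 0.55 × (1 − 0.08) × (1 − 0.45) × 0.80 × 0.32 = 0.071245
Odds(bearing wear : shaft misalignment) = 0.0065286 / 0.071245 ≈ 0.0916.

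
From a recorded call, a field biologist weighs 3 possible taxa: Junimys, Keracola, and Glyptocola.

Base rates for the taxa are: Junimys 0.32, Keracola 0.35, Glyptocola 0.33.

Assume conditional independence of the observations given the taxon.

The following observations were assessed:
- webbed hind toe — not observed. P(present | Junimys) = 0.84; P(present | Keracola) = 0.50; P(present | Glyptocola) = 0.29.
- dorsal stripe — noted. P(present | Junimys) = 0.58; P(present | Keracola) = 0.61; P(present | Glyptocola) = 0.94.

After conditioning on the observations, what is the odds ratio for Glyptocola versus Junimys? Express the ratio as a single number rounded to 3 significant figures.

Unnormalized posterior weight (prior times the observation likelihoods) for each of the two hypotheses (using 1 − P(present | H) for each absent observation):
  Glyptocola: 0.33 × (1 − 0.29) × 0.94 = 0.22024
  Junimys: 0.32 × (1 − 0.84) × 0.58 = 0.029696
Odds(Glyptocola : Junimys) = 0.22024 / 0.029696 ≈ 7.42.

7.42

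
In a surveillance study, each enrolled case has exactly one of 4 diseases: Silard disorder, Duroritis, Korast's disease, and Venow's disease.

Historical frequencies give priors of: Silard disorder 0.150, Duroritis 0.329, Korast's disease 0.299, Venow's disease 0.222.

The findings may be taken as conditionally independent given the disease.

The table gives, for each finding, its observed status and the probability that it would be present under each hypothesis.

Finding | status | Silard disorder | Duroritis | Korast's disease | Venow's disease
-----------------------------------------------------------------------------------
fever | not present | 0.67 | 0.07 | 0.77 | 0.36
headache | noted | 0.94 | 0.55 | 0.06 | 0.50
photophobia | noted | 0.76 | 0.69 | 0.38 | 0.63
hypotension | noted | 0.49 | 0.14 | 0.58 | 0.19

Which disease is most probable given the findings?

By Bayes' rule with conditional independence, the unnormalized weight for each hypothesis is prior × ∏ likelihoods (using 1 − P(present | H) for each absent finding):
  Silard disorder: 0.150 × (1 − 0.67) × 0.94 × 0.76 × 0.49 = 0.017328
  Duroritis: 0.329 × (1 − 0.07) × 0.55 × 0.69 × 0.14 = 0.016256
  Korast's disease: 0.299 × (1 − 0.77) × 0.06 × 0.38 × 0.58 = 0.00090941
  Venow's disease: 0.222 × (1 − 0.36) × 0.50 × 0.63 × 0.19 = 0.0085035
Normalizing constant Z = 0.017328 + 0.016256 + 0.00090941 + 0.0085035 = 0.042997.
P(Silard disorder | evidence) ≈ 0.017328 / 0.042997 ≈ 0.403
P(Duroritis | evidence) ≈ 0.016256 / 0.042997 ≈ 0.378
P(Korast's disease | evidence) ≈ 0.00090941 / 0.042997 ≈ 0.021
P(Venow's disease | evidence) ≈ 0.0085035 / 0.042997 ≈ 0.198
The largest is 0.403, so Silard disorder is most probable.

Silard disorder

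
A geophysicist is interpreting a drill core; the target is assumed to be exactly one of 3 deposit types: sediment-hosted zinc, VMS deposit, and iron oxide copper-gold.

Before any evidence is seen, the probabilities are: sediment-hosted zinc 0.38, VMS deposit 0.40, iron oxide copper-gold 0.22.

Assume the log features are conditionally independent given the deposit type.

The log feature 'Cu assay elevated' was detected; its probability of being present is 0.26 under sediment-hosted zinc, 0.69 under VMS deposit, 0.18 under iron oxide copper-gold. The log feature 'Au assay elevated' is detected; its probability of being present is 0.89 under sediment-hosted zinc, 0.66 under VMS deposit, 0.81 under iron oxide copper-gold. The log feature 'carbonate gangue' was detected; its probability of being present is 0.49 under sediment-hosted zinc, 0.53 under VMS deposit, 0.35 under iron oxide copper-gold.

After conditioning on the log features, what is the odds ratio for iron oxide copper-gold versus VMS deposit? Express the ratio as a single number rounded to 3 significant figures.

The normalizing constant cancels in an odds ratio, so compute prior × likelihood for the two hypotheses only:
  iron oxide copper-gold: 0.22 × 0.18 × 0.81 × 0.35 = 0.011227
  VMS deposit: 0.40 × 0.69 × 0.66 × 0.53 = 0.096545
Odds(iron oxide copper-gold : VMS deposit) = 0.011227 / 0.096545 ≈ 0.116.

0.116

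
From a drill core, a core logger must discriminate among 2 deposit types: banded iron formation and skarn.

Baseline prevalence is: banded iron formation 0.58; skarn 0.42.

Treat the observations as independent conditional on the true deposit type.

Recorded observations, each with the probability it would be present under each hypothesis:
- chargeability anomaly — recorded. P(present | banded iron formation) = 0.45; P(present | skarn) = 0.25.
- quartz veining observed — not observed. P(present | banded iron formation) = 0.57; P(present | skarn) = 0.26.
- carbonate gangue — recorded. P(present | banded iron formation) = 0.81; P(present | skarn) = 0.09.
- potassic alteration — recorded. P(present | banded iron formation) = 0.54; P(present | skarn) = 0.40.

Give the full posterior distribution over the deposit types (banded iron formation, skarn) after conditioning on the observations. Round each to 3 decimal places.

0.946, 0.054

By Bayes' rule with conditional independence, the unnormalized weight for each hypothesis is prior × ∏ likelihoods (using 1 − P(present | H) for each absent observation):
  banded iron formation: 0.58 × 0.45 × (1 − 0.57) × 0.81 × 0.54 = 0.049089
  skarn: 0.42 × 0.25 × (1 − 0.26) × 0.09 × 0.40 = 0.0027972
The unnormalized weights sum to 0.051887.
P(banded iron formation | evidence) = 0.049089 / 0.051887 ≈ 0.946
P(skarn | evidence) = 0.0027972 / 0.051887 ≈ 0.054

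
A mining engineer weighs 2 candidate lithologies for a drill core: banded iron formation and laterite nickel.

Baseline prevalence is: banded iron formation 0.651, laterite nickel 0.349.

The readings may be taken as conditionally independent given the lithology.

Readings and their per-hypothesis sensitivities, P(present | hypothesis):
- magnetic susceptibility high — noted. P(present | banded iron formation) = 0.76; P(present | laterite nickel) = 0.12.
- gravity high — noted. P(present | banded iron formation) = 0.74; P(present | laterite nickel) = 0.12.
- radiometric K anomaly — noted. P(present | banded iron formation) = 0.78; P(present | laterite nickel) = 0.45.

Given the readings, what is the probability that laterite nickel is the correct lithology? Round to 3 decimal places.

0.008

For each hypothesis, the unnormalized posterior weight is prior × product of the reading likelihoods:
  banded iron formation: 0.651 × 0.76 × 0.74 × 0.78 = 0.28558
  laterite nickel: 0.349 × 0.12 × 0.12 × 0.45 = 0.0022615
Marginal likelihood of the evidence = 0.28784.
P(laterite nickel | evidence) = 0.0022615 / 0.28784 ≈ 0.008.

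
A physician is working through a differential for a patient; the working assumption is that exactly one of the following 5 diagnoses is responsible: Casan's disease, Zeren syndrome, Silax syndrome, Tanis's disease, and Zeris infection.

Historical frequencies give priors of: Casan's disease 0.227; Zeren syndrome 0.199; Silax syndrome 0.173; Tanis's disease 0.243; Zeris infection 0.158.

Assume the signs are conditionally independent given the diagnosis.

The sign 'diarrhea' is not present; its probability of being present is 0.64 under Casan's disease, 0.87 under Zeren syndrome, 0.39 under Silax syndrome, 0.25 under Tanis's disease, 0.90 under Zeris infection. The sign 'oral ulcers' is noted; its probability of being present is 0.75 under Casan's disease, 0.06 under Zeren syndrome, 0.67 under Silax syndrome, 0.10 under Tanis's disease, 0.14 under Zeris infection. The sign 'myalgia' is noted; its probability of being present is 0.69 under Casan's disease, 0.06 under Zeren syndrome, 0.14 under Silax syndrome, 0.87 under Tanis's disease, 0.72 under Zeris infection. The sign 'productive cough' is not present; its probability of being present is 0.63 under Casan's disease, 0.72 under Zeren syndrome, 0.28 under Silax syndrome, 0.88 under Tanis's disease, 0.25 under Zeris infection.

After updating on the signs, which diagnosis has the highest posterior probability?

By Bayes' rule with conditional independence, the unnormalized weight for each hypothesis is prior × ∏ likelihoods (using 1 − P(present | H) for each absent sign):
  Casan's disease: 0.227 × (1 − 0.64) × 0.75 × 0.69 × (1 − 0.63) = 0.015647
  Zeren syndrome: 0.199 × (1 − 0.87) × 0.06 × 0.06 × (1 − 0.72) = 2.6077e-05
  Silax syndrome: 0.173 × (1 − 0.39) × 0.67 × 0.14 × (1 − 0.28) = 0.0071271
  Tanis's disease: 0.243 × (1 − 0.25) × 0.10 × 0.87 × (1 − 0.88) = 0.0019027
  Zeris infection: 0.158 × (1 − 0.90) × 0.14 × 0.72 × (1 − 0.25) = 0.0011945
Marginal likelihood of the evidence = 0.025898.
P(Casan's disease | evidence) ≈ 0.015647 / 0.025898 ≈ 0.604
P(Zeren syndrome | evidence) ≈ 2.6077e-05 / 0.025898 ≈ 0.001
P(Silax syndrome | evidence) ≈ 0.0071271 / 0.025898 ≈ 0.275
P(Tanis's disease | evidence) ≈ 0.0019027 / 0.025898 ≈ 0.073
P(Zeris infection | evidence) ≈ 0.0011945 / 0.025898 ≈ 0.046
The largest is 0.604, so Casan's disease is most probable.

Casan's disease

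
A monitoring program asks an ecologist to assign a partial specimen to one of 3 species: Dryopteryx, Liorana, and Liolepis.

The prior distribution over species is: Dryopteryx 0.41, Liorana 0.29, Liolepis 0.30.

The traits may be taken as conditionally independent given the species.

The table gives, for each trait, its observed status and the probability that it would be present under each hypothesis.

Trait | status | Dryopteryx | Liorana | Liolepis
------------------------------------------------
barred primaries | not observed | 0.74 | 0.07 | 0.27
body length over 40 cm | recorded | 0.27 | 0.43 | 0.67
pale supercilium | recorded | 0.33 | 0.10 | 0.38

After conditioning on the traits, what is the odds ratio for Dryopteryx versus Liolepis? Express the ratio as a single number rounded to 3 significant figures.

Posterior odds equal prior odds times the likelihood ratio; only the two competing hypotheses matter (using 1 − P(present | H) for each absent trait).
  Dryopteryx: 0.41 × (1 − 0.74) × 0.27 × 0.33 = 0.0094981
  Liolepis: 0.30 × (1 − 0.27) × 0.67 × 0.38 = 0.055757
Posterior odds = 0.0094981 / 0.055757 ≈ 0.170.

0.170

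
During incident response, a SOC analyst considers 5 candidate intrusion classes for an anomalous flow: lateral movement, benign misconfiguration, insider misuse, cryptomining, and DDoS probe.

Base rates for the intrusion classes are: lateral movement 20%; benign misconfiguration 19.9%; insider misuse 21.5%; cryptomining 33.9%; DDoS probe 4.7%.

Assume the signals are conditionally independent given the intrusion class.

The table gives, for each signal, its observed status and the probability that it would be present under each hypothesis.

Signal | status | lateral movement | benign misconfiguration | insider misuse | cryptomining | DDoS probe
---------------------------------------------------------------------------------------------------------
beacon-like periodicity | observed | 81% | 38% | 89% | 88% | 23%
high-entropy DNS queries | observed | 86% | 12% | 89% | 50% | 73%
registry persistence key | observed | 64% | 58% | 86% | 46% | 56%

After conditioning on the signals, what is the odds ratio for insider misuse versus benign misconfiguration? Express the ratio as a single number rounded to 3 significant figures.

Unnormalized posterior weight (prior times the signal likelihoods) for each of the two hypotheses:
  insider misuse: 0.215 × 0.89 × 0.89 × 0.86 = 0.14646
  benign misconfiguration: 0.199 × 0.38 × 0.12 × 0.58 = 0.0052632
Posterior odds = 0.14646 / 0.0052632 ≈ 27.8.

27.8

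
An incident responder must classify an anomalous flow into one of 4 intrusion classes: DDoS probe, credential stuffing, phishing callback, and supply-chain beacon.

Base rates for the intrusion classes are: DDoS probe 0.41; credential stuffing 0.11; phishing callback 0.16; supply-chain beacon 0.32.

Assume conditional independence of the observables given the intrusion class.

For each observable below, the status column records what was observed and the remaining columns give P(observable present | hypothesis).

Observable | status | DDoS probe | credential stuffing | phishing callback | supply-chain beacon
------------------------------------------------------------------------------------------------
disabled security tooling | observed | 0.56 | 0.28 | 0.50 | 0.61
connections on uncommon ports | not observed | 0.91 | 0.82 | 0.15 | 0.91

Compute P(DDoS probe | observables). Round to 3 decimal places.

Multiply each prior by the joint likelihood of the observable pattern (using 1 − P(present | H) for each absent observable):
  DDoS probe: 0.41 × 0.56 × (1 − 0.91) = 0.020664
  credential stuffing: 0.11 × 0.28 × (1 − 0.82) = 0.005544
  phishing callback: 0.16 × 0.50 × (1 − 0.15) = 0.068
  supply-chain beacon: 0.32 × 0.61 × (1 − 0.91) = 0.017568
Normalizing constant Z = 0.020664 + 0.005544 + 0.068 + 0.017568 = 0.11178.
P(DDoS probe | evidence) = 0.020664 / 0.11178 ≈ 0.185.

0.185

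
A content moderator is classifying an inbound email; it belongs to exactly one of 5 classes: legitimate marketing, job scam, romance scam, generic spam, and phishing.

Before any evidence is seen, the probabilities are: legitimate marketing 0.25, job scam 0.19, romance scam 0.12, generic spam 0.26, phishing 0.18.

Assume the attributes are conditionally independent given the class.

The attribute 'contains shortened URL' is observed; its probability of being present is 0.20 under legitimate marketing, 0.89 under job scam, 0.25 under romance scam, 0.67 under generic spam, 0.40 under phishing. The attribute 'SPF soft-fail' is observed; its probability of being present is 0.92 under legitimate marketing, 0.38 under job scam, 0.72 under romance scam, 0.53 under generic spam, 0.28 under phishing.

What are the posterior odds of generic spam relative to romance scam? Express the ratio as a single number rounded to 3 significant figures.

Unnormalized posterior weight (prior times the attribute likelihoods) for each of the two hypotheses:
  generic spam: 0.26 × 0.67 × 0.53 = 0.092326
  romance scam: 0.12 × 0.25 × 0.72 = 0.0216
Posterior odds = 0.092326 / 0.0216 ≈ 4.27.

4.27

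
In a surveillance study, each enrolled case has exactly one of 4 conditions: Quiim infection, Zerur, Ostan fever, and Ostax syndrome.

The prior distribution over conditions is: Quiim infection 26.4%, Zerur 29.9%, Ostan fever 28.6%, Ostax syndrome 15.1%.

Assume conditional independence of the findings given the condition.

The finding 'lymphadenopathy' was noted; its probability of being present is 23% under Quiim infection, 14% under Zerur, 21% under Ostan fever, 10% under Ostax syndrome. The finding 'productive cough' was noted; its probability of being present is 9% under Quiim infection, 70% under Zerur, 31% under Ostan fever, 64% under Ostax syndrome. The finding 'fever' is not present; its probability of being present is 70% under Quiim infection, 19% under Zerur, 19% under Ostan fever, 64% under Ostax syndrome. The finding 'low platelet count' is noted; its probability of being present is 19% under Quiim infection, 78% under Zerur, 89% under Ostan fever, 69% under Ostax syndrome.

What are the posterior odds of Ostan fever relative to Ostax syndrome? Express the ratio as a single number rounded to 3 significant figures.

The normalizing constant cancels in an odds ratio, so compute prior × likelihood for the two hypotheses only (using 1 − P(present | H) for each absent finding):
  Ostan fever: 0.286 × 0.21 × 0.31 × (1 − 0.19) × 0.89 = 0.013422
  Ostax syndrome: 0.151 × 0.10 × 0.64 × (1 − 0.64) × 0.69 = 0.0024005
Posterior odds = 0.013422 / 0.0024005 ≈ 5.59.

5.59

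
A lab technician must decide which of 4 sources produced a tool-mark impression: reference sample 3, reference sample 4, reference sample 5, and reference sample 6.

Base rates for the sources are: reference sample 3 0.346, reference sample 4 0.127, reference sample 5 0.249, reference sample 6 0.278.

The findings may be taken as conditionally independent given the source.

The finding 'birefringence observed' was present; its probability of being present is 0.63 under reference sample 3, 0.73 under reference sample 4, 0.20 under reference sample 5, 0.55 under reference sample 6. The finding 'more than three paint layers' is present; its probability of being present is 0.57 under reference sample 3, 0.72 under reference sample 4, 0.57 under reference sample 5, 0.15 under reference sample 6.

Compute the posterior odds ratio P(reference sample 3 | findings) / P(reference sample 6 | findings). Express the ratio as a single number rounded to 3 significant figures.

Posterior odds equal prior odds times the likelihood ratio; only the two competing hypotheses matter.
  reference sample 3: 0.346 × 0.63 × 0.57 = 0.12425
  reference sample 6: 0.278 × 0.55 × 0.15 = 0.022935
Posterior odds = 0.12425 / 0.022935 ≈ 5.42.

5.42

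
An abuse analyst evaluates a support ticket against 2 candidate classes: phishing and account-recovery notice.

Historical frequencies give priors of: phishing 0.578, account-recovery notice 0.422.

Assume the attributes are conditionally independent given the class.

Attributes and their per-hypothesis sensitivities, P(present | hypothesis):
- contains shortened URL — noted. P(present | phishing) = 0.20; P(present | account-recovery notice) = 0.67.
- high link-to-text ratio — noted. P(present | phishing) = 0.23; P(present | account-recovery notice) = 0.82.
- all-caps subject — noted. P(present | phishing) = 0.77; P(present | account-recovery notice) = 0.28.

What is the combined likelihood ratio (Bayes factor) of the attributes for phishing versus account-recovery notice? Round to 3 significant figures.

Joint likelihood of the attribute pattern under each hypothesis:
  phishing: 0.20 × 0.23 × 0.77 = 0.03542
  account-recovery notice: 0.67 × 0.82 × 0.28 = 0.15383
Bayes factor = 0.03542 / 0.15383 ≈ 0.230

0.230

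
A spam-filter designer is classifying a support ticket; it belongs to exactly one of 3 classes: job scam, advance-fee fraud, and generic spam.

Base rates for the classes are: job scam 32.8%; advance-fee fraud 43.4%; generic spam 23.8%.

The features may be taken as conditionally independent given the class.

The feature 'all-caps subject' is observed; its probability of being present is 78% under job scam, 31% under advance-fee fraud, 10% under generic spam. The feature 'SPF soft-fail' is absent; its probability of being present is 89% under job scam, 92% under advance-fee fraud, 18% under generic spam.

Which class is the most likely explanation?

job scam

Multiply each prior by the joint likelihood of the feature pattern (using 1 − P(present | H) for each absent feature):
  job scam: 0.328 × 0.78 × (1 − 0.89) = 0.028142
  advance-fee fraud: 0.434 × 0.31 × (1 − 0.92) = 0.010763
  generic spam: 0.238 × 0.10 × (1 − 0.18) = 0.019516
The unnormalized weights sum to 0.058422.
P(job scam | evidence) ≈ 0.028142 / 0.058422 ≈ 0.482
P(advance-fee fraud | evidence) ≈ 0.010763 / 0.058422 ≈ 0.184
P(generic spam | evidence) ≈ 0.019516 / 0.058422 ≈ 0.334
The largest is 0.482, so job scam is most probable.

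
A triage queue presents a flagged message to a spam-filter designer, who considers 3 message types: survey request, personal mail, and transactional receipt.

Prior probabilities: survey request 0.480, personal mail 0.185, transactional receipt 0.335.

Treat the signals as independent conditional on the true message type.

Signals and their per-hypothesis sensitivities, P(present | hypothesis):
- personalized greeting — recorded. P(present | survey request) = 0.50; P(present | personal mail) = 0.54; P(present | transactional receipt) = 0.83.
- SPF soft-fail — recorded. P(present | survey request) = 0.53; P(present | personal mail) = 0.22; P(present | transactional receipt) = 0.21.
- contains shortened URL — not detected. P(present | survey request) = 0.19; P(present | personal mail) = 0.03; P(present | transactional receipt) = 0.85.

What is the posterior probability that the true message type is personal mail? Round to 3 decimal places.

0.160

For each hypothesis, the unnormalized posterior weight is prior × product of the signal likelihoods (using 1 − P(present | H) for each absent signal):
  survey request: 0.480 × 0.50 × 0.53 × (1 − 0.19) = 0.10303
  personal mail: 0.185 × 0.54 × 0.22 × (1 − 0.03) = 0.021319
  transactional receipt: 0.335 × 0.83 × 0.21 × (1 − 0.85) = 0.0087586
Normalizing constant Z = 0.10303 + 0.021319 + 0.0087586 = 0.13311.
P(personal mail | evidence) = 0.021319 / 0.13311 ≈ 0.160.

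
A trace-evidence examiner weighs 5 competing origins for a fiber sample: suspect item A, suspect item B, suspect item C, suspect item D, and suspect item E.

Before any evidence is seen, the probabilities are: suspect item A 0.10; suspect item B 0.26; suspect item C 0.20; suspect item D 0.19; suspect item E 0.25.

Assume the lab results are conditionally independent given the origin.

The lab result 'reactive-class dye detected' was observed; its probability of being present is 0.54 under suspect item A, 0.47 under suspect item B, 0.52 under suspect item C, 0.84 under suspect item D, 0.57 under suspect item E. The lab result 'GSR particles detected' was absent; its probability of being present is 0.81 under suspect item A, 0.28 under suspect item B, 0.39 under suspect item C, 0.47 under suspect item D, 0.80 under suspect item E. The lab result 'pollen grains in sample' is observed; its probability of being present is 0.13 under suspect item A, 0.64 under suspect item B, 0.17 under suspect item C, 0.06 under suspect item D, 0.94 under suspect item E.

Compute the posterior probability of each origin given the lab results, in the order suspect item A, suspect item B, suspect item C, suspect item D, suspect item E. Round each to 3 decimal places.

By Bayes' rule with conditional independence, the unnormalized weight for each hypothesis is prior × ∏ likelihoods (using 1 − P(present | H) for each absent lab result):
  suspect item A: 0.10 × 0.54 × (1 − 0.81) × 0.13 = 0.0013338
  suspect item B: 0.26 × 0.47 × (1 − 0.28) × 0.64 = 0.05631
  suspect item C: 0.20 × 0.52 × (1 − 0.39) × 0.17 = 0.010785
  suspect item D: 0.19 × 0.84 × (1 − 0.47) × 0.06 = 0.0050753
  suspect item E: 0.25 × 0.57 × (1 − 0.80) × 0.94 = 0.02679
The unnormalized weights sum to 0.10029.
P(suspect item A | evidence) = 0.0013338 / 0.10029 ≈ 0.013
P(suspect item B | evidence) = 0.05631 / 0.10029 ≈ 0.561
P(suspect item C | evidence) = 0.010785 / 0.10029 ≈ 0.108
P(suspect item D | evidence) = 0.0050753 / 0.10029 ≈ 0.051
P(suspect item E | evidence) = 0.02679 / 0.10029 ≈ 0.267

0.013, 0.561, 0.108, 0.051, 0.267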